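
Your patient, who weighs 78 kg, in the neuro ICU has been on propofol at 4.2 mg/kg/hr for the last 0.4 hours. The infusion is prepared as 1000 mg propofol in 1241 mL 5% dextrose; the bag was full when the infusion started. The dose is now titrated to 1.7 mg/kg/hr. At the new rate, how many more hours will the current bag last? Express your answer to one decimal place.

Initial rate:
Dose = 4.2 mg/kg/hr × 78 kg = 327.6 mg/hr
Concentration = 1000 mg ÷ 1241 mL = 0.8058018 mg/mL
Rate = 327.6 mg/hr ÷ 0.8058018 mg/mL = 406.5516 mL/hr
Volume infused so far = 406.5516 mL/hr × 0.4 hr = 162.6206 mL
Volume remaining = 1241 − 162.6206 = 1078.379 mL
New rate:
Dose = 1.7 mg/kg/hr × 78 kg = 132.6 mg/hr
Rate = 132.6 mg/hr ÷ 0.8058018 mg/mL = 164.5566 mL/hr
Time remaining = 1078.379 mL ÷ 164.5566 mL/hr = 6.553243 hr

6.6 hours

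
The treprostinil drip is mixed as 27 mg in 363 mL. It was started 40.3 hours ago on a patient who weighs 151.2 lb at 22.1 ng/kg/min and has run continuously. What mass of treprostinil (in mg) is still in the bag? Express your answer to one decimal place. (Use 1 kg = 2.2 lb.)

Weight = 151.2 lb ÷ 2.2 lb/kg = 68.72727 kg
Dose = 22.1 ng/kg/min × 68.72727 kg = 1518.873 ng/min
1518.873 ng/min × 60 min/hr = 91132.36 ng/hr
Concentration = 27 mg ÷ 363 mL = 0.07438017 mg/mL = 74380.17 ng/mL
Rate = 91132.36 ng/hr ÷ 74380.17 ng/mL = 1.225224 mL/hr
Volume infused = 1.225224 mL/hr × 40.3 hr = 49.37653 mL
Volume remaining = 363 − 49.37653 = 313.6235 mL
Drug remaining = 313.6235 mL × 74380.17 ng/mL = 23327366 ng = 23.32737 mg

23.3 mg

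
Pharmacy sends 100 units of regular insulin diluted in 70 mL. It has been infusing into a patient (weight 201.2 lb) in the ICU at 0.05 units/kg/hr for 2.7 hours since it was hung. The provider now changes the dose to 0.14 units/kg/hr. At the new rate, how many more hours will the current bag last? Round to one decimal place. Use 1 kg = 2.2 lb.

Initial rate:
Weight = 201.2 lb ÷ 2.2 lb/kg = 91.45455 kg
Dose = 0.05 units/kg/hr × 91.45455 kg = 4.572727 units/hr
Concentration = 100 units ÷ 70 mL = 1.428571 units/mL
Rate = 4.572727 units/hr ÷ 1.428571 units/mL = 3.200909 mL/hr
Volume infused so far = 3.200909 mL/hr × 2.7 hr = 8.642455 mL
Volume remaining = 70 − 8.642455 = 61.35755 mL
New rate:
Dose = 0.14 units/kg/hr × 91.45455 kg = 12.80364 units/hr
Rate = 12.80364 units/hr ÷ 1.428571 units/mL = 8.962545 mL/hr
Time remaining = 61.35755 mL ÷ 8.962545 mL/hr = 6.845995 hr

6.8 hours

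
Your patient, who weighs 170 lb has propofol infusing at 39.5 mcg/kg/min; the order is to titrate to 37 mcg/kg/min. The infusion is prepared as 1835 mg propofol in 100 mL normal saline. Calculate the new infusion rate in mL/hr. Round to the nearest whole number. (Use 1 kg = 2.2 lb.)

Weight = 170 lb ÷ 2.2 lb/kg = 77.27273 kg
Dose = 37 mcg/kg/min × 77.27273 kg = 2859.091 mcg/min
2859.091 mcg/min × 60 min/hr = 171545.5 mcg/hr
Concentration = 1835 mg ÷ 100 mL = 18.35 mg/mL = 18350 mcg/mL
Rate = 171545.5 mcg/hr ÷ 18350 mcg/mL = 9.348526 mL/hr

9 mL/hr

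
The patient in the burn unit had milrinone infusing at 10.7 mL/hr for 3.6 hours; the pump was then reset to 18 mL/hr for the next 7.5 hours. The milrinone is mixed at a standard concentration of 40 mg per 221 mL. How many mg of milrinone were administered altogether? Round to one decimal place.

Concentration = 40 mg ÷ 221 mL = 0.1809955 mg/mL
Stage 1: 10.7 mL/hr × 3.6 hr = 38.52 mL → 38.52 mL × 0.1809955 mg/mL = 6.971946 mg
Stage 2: 18 mL/hr × 7.5 hr = 135 mL → 135 mL × 0.1809955 mg/mL = 24.43439 mg
Total = 6.971946 + 24.43439 = 31.40633 mg

31.4 mg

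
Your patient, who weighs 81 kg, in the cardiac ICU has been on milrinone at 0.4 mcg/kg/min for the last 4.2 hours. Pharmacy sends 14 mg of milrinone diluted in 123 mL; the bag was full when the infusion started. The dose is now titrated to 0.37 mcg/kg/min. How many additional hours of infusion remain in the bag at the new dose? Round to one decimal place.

3.2 hours

Initial rate:
Dose = 0.4 mcg/kg/min × 81 kg = 32.4 mcg/min
32.4 mcg/min × 60 min/hr = 1944 mcg/hr
Concentration = 14 mg ÷ 123 mL = 0.1138211 mg/mL = 113.8211 mcg/mL
Rate = 1944 mcg/hr ÷ 113.8211 mcg/mL = 17.07943 mL/hr
Volume infused so far = 17.07943 mL/hr × 4.2 hr = 71.7336 mL
Volume remaining = 123 − 71.7336 = 51.2664 mL
New rate:
Dose = 0.37 mcg/kg/min × 81 kg = 29.97 mcg/min
29.97 mcg/min × 60 min/hr = 1798.2 mcg/hr
Rate = 1798.2 mcg/hr ÷ 113.8211 mcg/mL = 15.79847 mL/hr
Time remaining = 51.2664 mL ÷ 15.79847 mL/hr = 3.245023 hr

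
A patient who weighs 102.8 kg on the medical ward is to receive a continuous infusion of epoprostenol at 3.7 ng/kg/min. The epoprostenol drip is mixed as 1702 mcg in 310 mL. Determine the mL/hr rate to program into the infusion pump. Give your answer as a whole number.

4 mL/hr

Dose = 3.7 ng/kg/min × 102.8 kg = 380.36 ng/min
380.36 ng/min × 60 min/hr = 22821.6 ng/hr
Concentration = 1702 mcg ÷ 310 mL = 5.490323 mcg/mL = 5490.323 ng/mL
Rate = 22821.6 ng/hr ÷ 5490.323 ng/mL = 4.156696 mL/hr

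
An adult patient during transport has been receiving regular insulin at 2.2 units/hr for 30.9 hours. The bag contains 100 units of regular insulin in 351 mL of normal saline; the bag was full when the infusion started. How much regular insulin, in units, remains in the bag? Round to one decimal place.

32.0 units

Concentration = 100 units ÷ 351 mL = 0.2849003 units/mL
Rate = 2.2 units/hr ÷ 0.2849003 units/mL = 7.722 mL/hr
Volume infused = 7.722 mL/hr × 30.9 hr = 238.6098 mL
Volume remaining = 351 − 238.6098 = 112.3902 mL
Drug remaining = 112.3902 mL × 0.2849003 units/mL = 32.02 units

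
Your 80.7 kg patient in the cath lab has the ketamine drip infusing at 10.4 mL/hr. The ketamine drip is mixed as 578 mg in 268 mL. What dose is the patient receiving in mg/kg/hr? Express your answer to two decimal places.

0.28 mg/kg/hr

Concentration = 578 mg ÷ 268 mL = 2.156716 mg/mL
Drug rate = 10.4 mL/hr × 2.156716 mg/mL = 22.42985 mg/hr
22.42985 mg/hr ÷ 80.7 kg = 0.2779411 mg/kg/hr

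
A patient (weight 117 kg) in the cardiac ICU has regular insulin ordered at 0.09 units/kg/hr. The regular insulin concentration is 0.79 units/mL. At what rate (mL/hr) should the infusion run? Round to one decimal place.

13.3 mL/hr

Dose = 0.09 units/kg/hr × 117 kg = 10.53 units/hr
Rate = 10.53 units/hr ÷ 0.79 units/mL = 13.32911 mL/hr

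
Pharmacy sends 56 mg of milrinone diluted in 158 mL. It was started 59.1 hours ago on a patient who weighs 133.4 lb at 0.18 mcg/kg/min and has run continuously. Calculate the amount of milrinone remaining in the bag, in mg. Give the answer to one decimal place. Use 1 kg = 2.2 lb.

Weight = 133.4 lb ÷ 2.2 lb/kg = 60.63636 kg
Dose = 0.18 mcg/kg/min × 60.63636 kg = 10.91455 mcg/min
10.91455 mcg/min × 60 min/hr = 654.8727 mcg/hr
Concentration = 56 mg ÷ 158 mL = 0.3544304 mg/mL = 354.4304 mcg/mL
Rate = 654.8727 mcg/hr ÷ 354.4304 mcg/mL = 1.847677 mL/hr
Volume infused = 1.847677 mL/hr × 59.1 hr = 109.1977 mL
Volume remaining = 158 − 109.1977 = 48.80231 mL
Drug remaining = 48.80231 mL × 354.4304 mcg/mL = 17297.02 mcg = 17.29702 mg

17.3 mg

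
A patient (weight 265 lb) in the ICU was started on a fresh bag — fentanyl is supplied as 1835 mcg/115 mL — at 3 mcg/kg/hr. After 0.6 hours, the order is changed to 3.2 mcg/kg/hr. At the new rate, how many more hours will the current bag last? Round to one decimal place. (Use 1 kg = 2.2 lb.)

Initial rate:
Weight = 265 lb ÷ 2.2 lb/kg = 120.4545 kg
Dose = 3 mcg/kg/hr × 120.4545 kg = 361.3636 mcg/hr
Concentration = 1835 mcg ÷ 115 mL = 15.95652 mcg/mL
Rate = 361.3636 mcg/hr ÷ 15.95652 mcg/mL = 22.64677 mL/hr
Volume infused so far = 22.64677 mL/hr × 0.6 hr = 13.58806 mL
Volume remaining = 115 − 13.58806 = 101.4119 mL
New rate:
Dose = 3.2 mcg/kg/hr × 120.4545 kg = 385.4545 mcg/hr
Rate = 385.4545 mcg/hr ÷ 15.95652 mcg/mL = 24.15655 mL/hr
Time remaining = 101.4119 mL ÷ 24.15655 mL/hr = 4.198113 hr

4.2 hours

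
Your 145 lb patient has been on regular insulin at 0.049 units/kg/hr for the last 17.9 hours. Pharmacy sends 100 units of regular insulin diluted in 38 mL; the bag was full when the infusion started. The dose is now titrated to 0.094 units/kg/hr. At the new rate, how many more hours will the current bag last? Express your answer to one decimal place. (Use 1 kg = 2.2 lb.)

6.8 hours

Initial rate:
Weight = 145 lb ÷ 2.2 lb/kg = 65.90909 kg
Dose = 0.049 units/kg/hr × 65.90909 kg = 3.229545 units/hr
Concentration = 100 units ÷ 38 mL = 2.631579 units/mL
Rate = 3.229545 units/hr ÷ 2.631579 units/mL = 1.227227 mL/hr
Volume infused so far = 1.227227 mL/hr × 17.9 hr = 21.96737 mL
Volume remaining = 38 − 21.96737 = 16.03263 mL
New rate:
Dose = 0.094 units/kg/hr × 65.90909 kg = 6.195455 units/hr
Rate = 6.195455 units/hr ÷ 2.631579 units/mL = 2.354273 mL/hr
Time remaining = 16.03263 mL ÷ 2.354273 mL/hr = 6.810015 hr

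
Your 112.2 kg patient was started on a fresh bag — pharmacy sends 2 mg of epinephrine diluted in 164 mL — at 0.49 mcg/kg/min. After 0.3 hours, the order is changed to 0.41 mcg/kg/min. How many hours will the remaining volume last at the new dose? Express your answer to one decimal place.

Initial rate:
Dose = 0.49 mcg/kg/min × 112.2 kg = 54.978 mcg/min
54.978 mcg/min × 60 min/hr = 3298.68 mcg/hr
Concentration = 2 mg ÷ 164 mL = 0.01219512 mg/mL = 12.19512 mcg/mL
Rate = 3298.68 mcg/hr ÷ 12.19512 mcg/mL = 270.4918 mL/hr
Volume infused so far = 270.4918 mL/hr × 0.3 hr = 81.14753 mL
Volume remaining = 164 − 81.14753 = 82.85247 mL
New rate:
Dose = 0.41 mcg/kg/min × 112.2 kg = 46.002 mcg/min
46.002 mcg/min × 60 min/hr = 2760.12 mcg/hr
Rate = 2760.12 mcg/hr ÷ 12.19512 mcg/mL = 226.3298 mL/hr
Time remaining = 82.85247 mL ÷ 226.3298 mL/hr = 0.3660696 hr

0.4 hours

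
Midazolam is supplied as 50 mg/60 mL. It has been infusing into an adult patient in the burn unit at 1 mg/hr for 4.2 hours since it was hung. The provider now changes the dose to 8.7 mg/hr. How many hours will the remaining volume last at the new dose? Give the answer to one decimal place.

5.3 hours

Initial rate:
Concentration = 50 mg ÷ 60 mL = 0.8333333 mg/mL
Rate = 1 mg/hr ÷ 0.8333333 mg/mL = 1.2 mL/hr
Volume infused so far = 1.2 mL/hr × 4.2 hr = 5.04 mL
Volume remaining = 60 − 5.04 = 54.96 mL
New rate:
Rate = 8.7 mg/hr ÷ 0.8333333 mg/mL = 10.44 mL/hr
Time remaining = 54.96 mL ÷ 10.44 mL/hr = 5.264368 hr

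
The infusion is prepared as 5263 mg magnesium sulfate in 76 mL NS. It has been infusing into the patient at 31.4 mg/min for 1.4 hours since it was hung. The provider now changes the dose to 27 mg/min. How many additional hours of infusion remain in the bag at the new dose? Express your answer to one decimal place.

Initial rate:
31.4 mg/min × 60 min/hr = 1884 mg/hr
Concentration = 5263 mg ÷ 76 mL = 69.25 mg/mL
Rate = 1884 mg/hr ÷ 69.25 mg/mL = 27.20578 mL/hr
Volume infused so far = 27.20578 mL/hr × 1.4 hr = 38.08809 mL
Volume remaining = 76 − 38.08809 = 37.91191 mL
New rate:
27 mg/min × 60 min/hr = 1620 mg/hr
Rate = 1620 mg/hr ÷ 69.25 mg/mL = 23.3935 mL/hr
Time remaining = 37.91191 mL ÷ 23.3935 mL/hr = 1.620617 hr

1.6 hours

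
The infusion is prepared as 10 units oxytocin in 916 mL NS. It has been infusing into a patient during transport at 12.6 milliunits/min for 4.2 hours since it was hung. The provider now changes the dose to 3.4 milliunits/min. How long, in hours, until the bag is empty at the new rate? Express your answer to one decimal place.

Initial rate:
12.6 milliunits/min × 60 min/hr = 756 milliunits/hr
Concentration = 10 units ÷ 916 mL = 0.01091703 units/mL = 10.91703 milliunits/mL
Rate = 756 milliunits/hr ÷ 10.91703 milliunits/mL = 69.2496 mL/hr
Volume infused so far = 69.2496 mL/hr × 4.2 hr = 290.8483 mL
Volume remaining = 916 − 290.8483 = 625.1517 mL
New rate:
3.4 milliunits/min × 60 min/hr = 204 milliunits/hr
Rate = 204 milliunits/hr ÷ 10.91703 milliunits/mL = 18.6864 mL/hr
Time remaining = 625.1517 mL ÷ 18.6864 mL/hr = 33.4549 hr

33.5 hours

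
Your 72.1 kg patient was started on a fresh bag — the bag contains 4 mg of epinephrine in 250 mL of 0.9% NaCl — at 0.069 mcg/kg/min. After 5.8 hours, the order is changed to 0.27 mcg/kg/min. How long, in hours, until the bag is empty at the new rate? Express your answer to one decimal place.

1.9 hours

Initial rate:
Dose = 0.069 mcg/kg/min × 72.1 kg = 4.9749 mcg/min
4.9749 mcg/min × 60 min/hr = 298.494 mcg/hr
Concentration = 4 mg ÷ 250 mL = 0.016 mg/mL = 16 mcg/mL
Rate = 298.494 mcg/hr ÷ 16 mcg/mL = 18.65587 mL/hr
Volume infused so far = 18.65587 mL/hr × 5.8 hr = 108.2041 mL
Volume remaining = 250 − 108.2041 = 141.7959 mL
New rate:
Dose = 0.27 mcg/kg/min × 72.1 kg = 19.467 mcg/min
19.467 mcg/min × 60 min/hr = 1168.02 mcg/hr
Rate = 1168.02 mcg/hr ÷ 16 mcg/mL = 73.00125 mL/hr
Time remaining = 141.7959 mL ÷ 73.00125 mL/hr = 1.942377 hr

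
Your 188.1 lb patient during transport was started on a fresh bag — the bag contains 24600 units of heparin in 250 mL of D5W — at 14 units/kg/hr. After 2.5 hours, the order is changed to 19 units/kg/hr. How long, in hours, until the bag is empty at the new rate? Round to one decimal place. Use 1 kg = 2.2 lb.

Initial rate:
Weight = 188.1 lb ÷ 2.2 lb/kg = 85.5 kg
Dose = 14 units/kg/hr × 85.5 kg = 1197 units/hr
Concentration = 24600 units ÷ 250 mL = 98.4 units/mL
Rate = 1197 units/hr ÷ 98.4 units/mL = 12.16463 mL/hr
Volume infused so far = 12.16463 mL/hr × 2.5 hr = 30.41159 mL
Volume remaining = 250 − 30.41159 = 219.5884 mL
New rate:
Dose = 19 units/kg/hr × 85.5 kg = 1624.5 units/hr
Rate = 1624.5 units/hr ÷ 98.4 units/mL = 16.50915 mL/hr
Time remaining = 219.5884 mL ÷ 16.50915 mL/hr = 13.30102 hr

13.3 hours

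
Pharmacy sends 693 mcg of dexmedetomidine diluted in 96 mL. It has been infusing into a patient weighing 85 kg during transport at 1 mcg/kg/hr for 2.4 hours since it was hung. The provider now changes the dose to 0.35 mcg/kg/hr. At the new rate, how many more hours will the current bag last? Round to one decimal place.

16.4 hours

Initial rate:
Dose = 1 mcg/kg/hr × 85 kg = 85 mcg/hr
Concentration = 693 mcg ÷ 96 mL = 7.21875 mcg/mL
Rate = 85 mcg/hr ÷ 7.21875 mcg/mL = 11.77489 mL/hr
Volume infused so far = 11.77489 mL/hr × 2.4 hr = 28.25974 mL
Volume remaining = 96 − 28.25974 = 67.74026 mL
New rate:
Dose = 0.35 mcg/kg/hr × 85 kg = 29.75 mcg/hr
Rate = 29.75 mcg/hr ÷ 7.21875 mcg/mL = 4.121212 mL/hr
Time remaining = 67.74026 mL ÷ 4.121212 mL/hr = 16.43697 hr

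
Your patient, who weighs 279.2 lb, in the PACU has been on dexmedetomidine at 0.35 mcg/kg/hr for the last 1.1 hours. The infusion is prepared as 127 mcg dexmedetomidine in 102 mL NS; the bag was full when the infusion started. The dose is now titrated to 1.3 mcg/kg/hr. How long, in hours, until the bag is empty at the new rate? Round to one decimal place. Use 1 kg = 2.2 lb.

0.5 hours

Initial rate:
Weight = 279.2 lb ÷ 2.2 lb/kg = 126.9091 kg
Dose = 0.35 mcg/kg/hr × 126.9091 kg = 44.41818 mcg/hr
Concentration = 127 mcg ÷ 102 mL = 1.245098 mcg/mL
Rate = 44.41818 mcg/hr ÷ 1.245098 mcg/mL = 35.67445 mL/hr
Volume infused so far = 35.67445 mL/hr × 1.1 hr = 39.24189 mL
Volume remaining = 102 − 39.24189 = 62.75811 mL
New rate:
Dose = 1.3 mcg/kg/hr × 126.9091 kg = 164.9818 mcg/hr
Rate = 164.9818 mcg/hr ÷ 1.245098 mcg/mL = 132.5051 mL/hr
Time remaining = 62.75811 mL ÷ 132.5051 mL/hr = 0.4736279 hr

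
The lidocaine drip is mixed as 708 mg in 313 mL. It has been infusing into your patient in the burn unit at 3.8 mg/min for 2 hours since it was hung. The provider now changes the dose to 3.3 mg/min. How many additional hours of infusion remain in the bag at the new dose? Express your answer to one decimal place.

Initial rate:
3.8 mg/min × 60 min/hr = 228 mg/hr
Concentration = 708 mg ÷ 313 mL = 2.261981 mg/mL
Rate = 228 mg/hr ÷ 2.261981 mg/mL = 100.7966 mL/hr
Volume infused so far = 100.7966 mL/hr × 2 hr = 201.5932 mL
Volume remaining = 313 − 201.5932 = 111.4068 mL
New rate:
3.3 mg/min × 60 min/hr = 198 mg/hr
Rate = 198 mg/hr ÷ 2.261981 mg/mL = 87.5339 mL/hr
Time remaining = 111.4068 mL ÷ 87.5339 mL/hr = 1.272727 hr

1.3 hours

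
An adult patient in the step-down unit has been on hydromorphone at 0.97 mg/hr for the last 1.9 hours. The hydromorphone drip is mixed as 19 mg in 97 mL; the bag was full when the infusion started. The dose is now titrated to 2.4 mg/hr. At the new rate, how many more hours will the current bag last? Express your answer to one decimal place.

Initial rate:
Concentration = 19 mg ÷ 97 mL = 0.1958763 mg/mL
Rate = 0.97 mg/hr ÷ 0.1958763 mg/mL = 4.952105 mL/hr
Volume infused so far = 4.952105 mL/hr × 1.9 hr = 9.409 mL
Volume remaining = 97 − 9.409 = 87.591 mL
New rate:
Rate = 2.4 mg/hr ÷ 0.1958763 mg/mL = 12.25263 mL/hr
Time remaining = 87.591 mL ÷ 12.25263 mL/hr = 7.14875 hr

7.1 hours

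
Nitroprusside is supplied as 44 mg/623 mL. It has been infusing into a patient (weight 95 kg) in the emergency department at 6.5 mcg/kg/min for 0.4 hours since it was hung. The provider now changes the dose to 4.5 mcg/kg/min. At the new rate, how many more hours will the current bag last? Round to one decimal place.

Initial rate:
Dose = 6.5 mcg/kg/min × 95 kg = 617.5 mcg/min
617.5 mcg/min × 60 min/hr = 37050 mcg/hr
Concentration = 44 mg ÷ 623 mL = 0.070626 mg/mL = 70.626 mcg/mL
Rate = 37050 mcg/hr ÷ 70.626 mcg/mL = 524.5943 mL/hr
Volume infused so far = 524.5943 mL/hr × 0.4 hr = 209.8377 mL
Volume remaining = 623 − 209.8377 = 413.1623 mL
New rate:
Dose = 4.5 mcg/kg/min × 95 kg = 427.5 mcg/min
427.5 mcg/min × 60 min/hr = 25650 mcg/hr
Rate = 25650 mcg/hr ÷ 70.626 mcg/mL = 363.1807 mL/hr
Time remaining = 413.1623 mL ÷ 363.1807 mL/hr = 1.137622 hr

1.1 hours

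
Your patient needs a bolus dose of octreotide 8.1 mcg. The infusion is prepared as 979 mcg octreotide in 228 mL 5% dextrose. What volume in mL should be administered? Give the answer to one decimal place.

Concentration = 979 mcg ÷ 228 mL = 4.29386 mcg/mL
Volume = 8.1 mcg ÷ 4.29386 mcg/mL = 1.886415 mL

1.9 mL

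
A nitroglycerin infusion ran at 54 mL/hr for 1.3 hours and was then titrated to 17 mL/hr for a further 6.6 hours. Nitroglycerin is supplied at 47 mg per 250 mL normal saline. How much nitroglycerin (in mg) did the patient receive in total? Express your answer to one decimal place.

Concentration = 47 mg ÷ 250 mL = 0.188 mg/mL
Stage 1: 54 mL/hr × 1.3 hr = 70.2 mL → 70.2 mL × 0.188 mg/mL = 13.1976 mg
Stage 2: 17 mL/hr × 6.6 hr = 112.2 mL → 112.2 mL × 0.188 mg/mL = 21.0936 mg
Total = 13.1976 + 21.0936 = 34.2912 mg

34.3 mg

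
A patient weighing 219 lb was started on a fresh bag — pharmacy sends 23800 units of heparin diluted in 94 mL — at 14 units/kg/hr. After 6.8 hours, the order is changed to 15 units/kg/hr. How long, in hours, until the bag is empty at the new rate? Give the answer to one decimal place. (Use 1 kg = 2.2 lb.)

9.6 hours

Initial rate:
Weight = 219 lb ÷ 2.2 lb/kg = 99.54545 kg
Dose = 14 units/kg/hr × 99.54545 kg = 1393.636 units/hr
Concentration = 23800 units ÷ 94 mL = 253.1915 units/mL
Rate = 1393.636 units/hr ÷ 253.1915 units/mL = 5.504278 mL/hr
Volume infused so far = 5.504278 mL/hr × 6.8 hr = 37.42909 mL
Volume remaining = 94 − 37.42909 = 56.57091 mL
New rate:
Dose = 15 units/kg/hr × 99.54545 kg = 1493.182 units/hr
Rate = 1493.182 units/hr ÷ 253.1915 units/mL = 5.897441 mL/hr
Time remaining = 56.57091 mL ÷ 5.897441 mL/hr = 9.592451 hr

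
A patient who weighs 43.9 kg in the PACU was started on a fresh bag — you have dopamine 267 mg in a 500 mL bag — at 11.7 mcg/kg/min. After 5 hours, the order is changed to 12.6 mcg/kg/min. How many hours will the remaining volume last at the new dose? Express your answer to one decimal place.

3.4 hours

Initial rate:
Dose = 11.7 mcg/kg/min × 43.9 kg = 513.63 mcg/min
513.63 mcg/min × 60 min/hr = 30817.8 mcg/hr
Concentration = 267 mg ÷ 500 mL = 0.534 mg/mL = 534 mcg/mL
Rate = 30817.8 mcg/hr ÷ 534 mcg/mL = 57.71124 mL/hr
Volume infused so far = 57.71124 mL/hr × 5 hr = 288.5562 mL
Volume remaining = 500 − 288.5562 = 211.4438 mL
New rate:
Dose = 12.6 mcg/kg/min × 43.9 kg = 553.14 mcg/min
553.14 mcg/min × 60 min/hr = 33188.4 mcg/hr
Rate = 33188.4 mcg/hr ÷ 534 mcg/mL = 62.15056 mL/hr
Time remaining = 211.4438 mL ÷ 62.15056 mL/hr = 3.402122 hr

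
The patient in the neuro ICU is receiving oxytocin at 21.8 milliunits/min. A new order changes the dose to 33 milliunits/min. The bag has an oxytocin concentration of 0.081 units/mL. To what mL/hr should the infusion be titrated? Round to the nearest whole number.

33 milliunits/min × 60 min/hr = 1980 milliunits/hr
Concentration = 0.081 units/mL = 81 milliunits/mL
Rate = 1980 milliunits/hr ÷ 81 milliunits/mL = 24.44444 mL/hr

24 mL/hr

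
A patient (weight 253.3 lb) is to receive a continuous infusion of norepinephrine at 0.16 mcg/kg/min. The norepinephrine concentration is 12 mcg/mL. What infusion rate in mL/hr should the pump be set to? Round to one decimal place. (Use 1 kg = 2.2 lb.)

92.1 mL/hr

Weight = 253.3 lb ÷ 2.2 lb/kg = 115.1364 kg
Dose = 0.16 mcg/kg/min × 115.1364 kg = 18.42182 mcg/min
18.42182 mcg/min × 60 min/hr = 1105.309 mcg/hr
Rate = 1105.309 mcg/hr ÷ 12 mcg/mL = 92.10909 mL/hr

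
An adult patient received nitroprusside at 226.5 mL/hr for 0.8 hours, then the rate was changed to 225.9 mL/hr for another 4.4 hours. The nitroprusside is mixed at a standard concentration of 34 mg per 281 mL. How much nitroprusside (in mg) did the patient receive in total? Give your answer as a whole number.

Concentration = 34 mg ÷ 281 mL = 0.1209964 mg/mL
Stage 1: 226.5 mL/hr × 0.8 hr = 181.2 mL → 181.2 mL × 0.1209964 mg/mL = 21.92456 mg
Stage 2: 225.9 mL/hr × 4.4 hr = 993.96 mL → 993.96 mL × 0.1209964 mg/mL = 120.2656 mg
Total = 21.92456 + 120.2656 = 142.1902 mg

142 mg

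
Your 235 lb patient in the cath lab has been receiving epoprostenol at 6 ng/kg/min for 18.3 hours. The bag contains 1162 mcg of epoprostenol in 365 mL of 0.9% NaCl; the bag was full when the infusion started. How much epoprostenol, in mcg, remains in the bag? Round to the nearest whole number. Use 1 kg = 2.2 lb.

Weight = 235 lb ÷ 2.2 lb/kg = 106.8182 kg
Dose = 6 ng/kg/min × 106.8182 kg = 640.9091 ng/min
640.9091 ng/min × 60 min/hr = 38454.55 ng/hr
Concentration = 1162 mcg ÷ 365 mL = 3.183562 mcg/mL = 3183.562 ng/mL
Rate = 38454.55 ng/hr ÷ 3183.562 ng/mL = 12.0791 mL/hr
Volume infused = 12.0791 mL/hr × 18.3 hr = 221.0474 mL
Volume remaining = 365 − 221.0474 = 143.9526 mL
Drug remaining = 143.9526 mL × 3183.562 ng/mL = 458281.8 ng = 458.2818 mcg

458 mcg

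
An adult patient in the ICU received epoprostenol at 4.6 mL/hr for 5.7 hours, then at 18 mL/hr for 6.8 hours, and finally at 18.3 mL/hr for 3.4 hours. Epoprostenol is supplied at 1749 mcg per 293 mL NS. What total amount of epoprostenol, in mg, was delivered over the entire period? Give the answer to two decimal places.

1.26 mg

Concentration = 1749 mcg ÷ 293 mL = 5.969283 mcg/mL
Stage 1: 4.6 mL/hr × 5.7 hr = 26.22 mL → 26.22 mL × 5.969283 mcg/mL = 156.5146 mcg
Stage 2: 18 mL/hr × 6.8 hr = 122.4 mL → 122.4 mL × 5.969283 mcg/mL = 730.6403 mcg
Stage 3: 18.3 mL/hr × 3.4 hr = 62.22 mL → 62.22 mL × 5.969283 mcg/mL = 371.4088 mcg
Total = 156.5146 + 730.6403 + 371.4088 = 1258.564 mcg = 1.258564 mg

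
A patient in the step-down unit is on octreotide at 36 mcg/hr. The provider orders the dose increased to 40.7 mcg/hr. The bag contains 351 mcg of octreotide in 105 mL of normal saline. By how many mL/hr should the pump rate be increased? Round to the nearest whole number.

At the current dose:
Concentration = 351 mcg ÷ 105 mL = 3.342857 mcg/mL
Rate = 36 mcg/hr ÷ 3.342857 mcg/mL = 10.76923 mL/hr
At the new dose:
Rate = 40.7 mcg/hr ÷ 3.342857 mcg/mL = 12.17521 mL/hr
Change = 12.17521 − 10.76923 = 1.405983 mL/hr → 1.405983 mL/hr increase

1 mL/hr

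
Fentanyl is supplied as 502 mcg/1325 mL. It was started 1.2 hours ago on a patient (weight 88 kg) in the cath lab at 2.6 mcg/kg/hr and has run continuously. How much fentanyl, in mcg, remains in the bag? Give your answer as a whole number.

Dose = 2.6 mcg/kg/hr × 88 kg = 228.8 mcg/hr
Concentration = 502 mcg ÷ 1325 mL = 0.3788679 mcg/mL
Rate = 228.8 mcg/hr ÷ 0.3788679 mcg/mL = 603.9044 mL/hr
Volume infused = 603.9044 mL/hr × 1.2 hr = 724.6853 mL
Volume remaining = 1325 − 724.6853 = 600.3147 mL
Drug remaining = 600.3147 mL × 0.3788679 mcg/mL = 227.44 mcg

227 mcg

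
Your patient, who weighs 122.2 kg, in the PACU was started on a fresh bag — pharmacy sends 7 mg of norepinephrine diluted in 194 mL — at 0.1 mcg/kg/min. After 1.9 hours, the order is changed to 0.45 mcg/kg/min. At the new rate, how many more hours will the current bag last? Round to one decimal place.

Initial rate:
Dose = 0.1 mcg/kg/min × 122.2 kg = 12.22 mcg/min
12.22 mcg/min × 60 min/hr = 733.2 mcg/hr
Concentration = 7 mg ÷ 194 mL = 0.03608247 mg/mL = 36.08247 mcg/mL
Rate = 733.2 mcg/hr ÷ 36.08247 mcg/mL = 20.32011 mL/hr
Volume infused so far = 20.32011 mL/hr × 1.9 hr = 38.60822 mL
Volume remaining = 194 − 38.60822 = 155.3918 mL
New rate:
Dose = 0.45 mcg/kg/min × 122.2 kg = 54.99 mcg/min
54.99 mcg/min × 60 min/hr = 3299.4 mcg/hr
Rate = 3299.4 mcg/hr ÷ 36.08247 mcg/mL = 91.44051 mL/hr
Time remaining = 155.3918 mL ÷ 91.44051 mL/hr = 1.699376 hr

1.7 hours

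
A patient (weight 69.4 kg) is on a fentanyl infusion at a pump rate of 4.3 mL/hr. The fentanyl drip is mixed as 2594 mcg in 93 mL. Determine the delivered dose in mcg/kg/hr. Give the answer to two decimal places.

Concentration = 2594 mcg ÷ 93 mL = 27.89247 mcg/mL
Drug rate = 4.3 mL/hr × 27.89247 mcg/mL = 119.9376 mcg/hr
119.9376 mcg/hr ÷ 69.4 kg = 1.728208 mcg/kg/hr

1.73 mcg/kg/hr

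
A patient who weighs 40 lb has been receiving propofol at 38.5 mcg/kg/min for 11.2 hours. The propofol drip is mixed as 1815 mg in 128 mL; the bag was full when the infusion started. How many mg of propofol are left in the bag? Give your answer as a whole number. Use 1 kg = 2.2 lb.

1345 mg

Weight = 40 lb ÷ 2.2 lb/kg = 18.18182 kg
Dose = 38.5 mcg/kg/min × 18.18182 kg = 700 mcg/min
700 mcg/min × 60 min/hr = 42000 mcg/hr
Concentration = 1815 mg ÷ 128 mL = 14.17969 mg/mL = 14179.69 mcg/mL
Rate = 42000 mcg/hr ÷ 14179.69 mcg/mL = 2.961983 mL/hr
Volume infused = 2.961983 mL/hr × 11.2 hr = 33.17421 mL
Volume remaining = 128 − 33.17421 = 94.82579 mL
Drug remaining = 94.82579 mL × 14179.69 mcg/mL = 1344600 mcg = 1344.6 mg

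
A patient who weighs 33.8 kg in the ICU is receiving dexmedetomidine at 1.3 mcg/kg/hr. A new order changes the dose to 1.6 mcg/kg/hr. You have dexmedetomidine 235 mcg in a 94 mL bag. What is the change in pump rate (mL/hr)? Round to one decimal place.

At the current dose:
Dose = 1.3 mcg/kg/hr × 33.8 kg = 43.94 mcg/hr
Concentration = 235 mcg ÷ 94 mL = 2.5 mcg/mL
Rate = 43.94 mcg/hr ÷ 2.5 mcg/mL = 17.576 mL/hr
At the new dose:
Dose = 1.6 mcg/kg/hr × 33.8 kg = 54.08 mcg/hr
Rate = 54.08 mcg/hr ÷ 2.5 mcg/mL = 21.632 mL/hr
Change = 21.632 − 17.576 = 4.056 mL/hr → 4.056 mL/hr increase

4.1 mL/hr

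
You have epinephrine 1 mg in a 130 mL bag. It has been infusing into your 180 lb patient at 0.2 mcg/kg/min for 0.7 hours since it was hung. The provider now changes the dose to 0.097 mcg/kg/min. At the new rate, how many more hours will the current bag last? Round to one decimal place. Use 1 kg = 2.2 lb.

0.7 hours

Initial rate:
Weight = 180 lb ÷ 2.2 lb/kg = 81.81818 kg
Dose = 0.2 mcg/kg/min × 81.81818 kg = 16.36364 mcg/min
16.36364 mcg/min × 60 min/hr = 981.8182 mcg/hr
Concentration = 1 mg ÷ 130 mL = 0.007692308 mg/mL = 7.692308 mcg/mL
Rate = 981.8182 mcg/hr ÷ 7.692308 mcg/mL = 127.6364 mL/hr
Volume infused so far = 127.6364 mL/hr × 0.7 hr = 89.34545 mL
Volume remaining = 130 − 89.34545 = 40.65455 mL
New rate:
Dose = 0.097 mcg/kg/min × 81.81818 kg = 7.936364 mcg/min
7.936364 mcg/min × 60 min/hr = 476.1818 mcg/hr
Rate = 476.1818 mcg/hr ÷ 7.692308 mcg/mL = 61.90364 mL/hr
Time remaining = 40.65455 mL ÷ 61.90364 mL/hr = 0.6567392 hr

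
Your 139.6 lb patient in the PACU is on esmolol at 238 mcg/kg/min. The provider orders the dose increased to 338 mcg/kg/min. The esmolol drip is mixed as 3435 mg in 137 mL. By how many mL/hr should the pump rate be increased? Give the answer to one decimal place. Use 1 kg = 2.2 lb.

At the current dose:
Weight = 139.6 lb ÷ 2.2 lb/kg = 63.45455 kg
Dose = 238 mcg/kg/min × 63.45455 kg = 15102.18 mcg/min
15102.18 mcg/min × 60 min/hr = 906130.9 mcg/hr
Concentration = 3435 mg ÷ 137 mL = 25.07299 mg/mL = 25072.99 mcg/mL
Rate = 906130.9 mcg/hr ÷ 25072.99 mcg/mL = 36.13972 mL/hr
At the new dose:
Dose = 338 mcg/kg/min × 63.45455 kg = 21447.64 mcg/min
21447.64 mcg/min × 60 min/hr = 1286858 mcg/hr
Rate = 1286858 mcg/hr ÷ 25072.99 mcg/mL = 51.32447 mL/hr
Change = 51.32447 − 36.13972 = 15.18476 mL/hr → 15.18476 mL/hr increase

15.2 mL/hr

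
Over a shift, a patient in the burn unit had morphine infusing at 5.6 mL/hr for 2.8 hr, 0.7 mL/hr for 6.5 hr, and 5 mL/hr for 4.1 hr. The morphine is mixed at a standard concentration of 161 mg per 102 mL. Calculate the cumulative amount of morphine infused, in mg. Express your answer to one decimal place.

64.3 mg

Concentration = 161 mg ÷ 102 mL = 1.578431 mg/mL
Stage 1: 5.6 mL/hr × 2.8 hr = 15.68 mL → 15.68 mL × 1.578431 mg/mL = 24.7498 mg
Stage 2: 0.7 mL/hr × 6.5 hr = 4.55 mL → 4.55 mL × 1.578431 mg/mL = 7.181863 mg
Stage 3: 5 mL/hr × 4.1 hr = 20.5 mL → 20.5 mL × 1.578431 mg/mL = 32.35784 mg
Total = 24.7498 + 7.181863 + 32.35784 = 64.28951 mg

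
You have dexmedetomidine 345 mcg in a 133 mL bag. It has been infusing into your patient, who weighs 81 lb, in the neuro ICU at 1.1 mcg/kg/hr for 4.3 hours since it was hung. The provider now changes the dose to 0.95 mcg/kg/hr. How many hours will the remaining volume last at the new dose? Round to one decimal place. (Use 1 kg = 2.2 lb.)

4.9 hours

Initial rate:
Weight = 81 lb ÷ 2.2 lb/kg = 36.81818 kg
Dose = 1.1 mcg/kg/hr × 36.81818 kg = 40.5 mcg/hr
Concentration = 345 mcg ÷ 133 mL = 2.593985 mcg/mL
Rate = 40.5 mcg/hr ÷ 2.593985 mcg/mL = 15.61304 mL/hr
Volume infused so far = 15.61304 mL/hr × 4.3 hr = 67.13609 mL
Volume remaining = 133 − 67.13609 = 65.86391 mL
New rate:
Dose = 0.95 mcg/kg/hr × 36.81818 kg = 34.97727 mcg/hr
Rate = 34.97727 mcg/hr ÷ 2.593985 mcg/mL = 13.48399 mL/hr
Time remaining = 65.86391 mL ÷ 13.48399 mL/hr = 4.8846 hr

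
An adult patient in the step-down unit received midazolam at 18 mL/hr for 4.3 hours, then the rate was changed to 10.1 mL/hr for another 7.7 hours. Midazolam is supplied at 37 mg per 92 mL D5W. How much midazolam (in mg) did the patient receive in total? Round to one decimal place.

62.4 mg

Concentration = 37 mg ÷ 92 mL = 0.4021739 mg/mL
Stage 1: 18 mL/hr × 4.3 hr = 77.4 mL → 77.4 mL × 0.4021739 mg/mL = 31.12826 mg
Stage 2: 10.1 mL/hr × 7.7 hr = 77.77 mL → 77.77 mL × 0.4021739 mg/mL = 31.27707 mg
Total = 31.12826 + 31.27707 = 62.40533 mg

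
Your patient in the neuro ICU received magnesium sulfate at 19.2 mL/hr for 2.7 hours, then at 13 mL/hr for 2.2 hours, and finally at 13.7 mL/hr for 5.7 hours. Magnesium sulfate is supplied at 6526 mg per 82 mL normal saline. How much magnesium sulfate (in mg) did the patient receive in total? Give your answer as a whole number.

Concentration = 6526 mg ÷ 82 mL = 79.58537 mg/mL
Stage 1: 19.2 mL/hr × 2.7 hr = 51.84 mL → 51.84 mL × 79.58537 mg/mL = 4125.705 mg
Stage 2: 13 mL/hr × 2.2 hr = 28.6 mL → 28.6 mL × 79.58537 mg/mL = 2276.141 mg
Stage 3: 13.7 mL/hr × 5.7 hr = 78.09 mL → 78.09 mL × 79.58537 mg/mL = 6214.821 mg
Total = 4125.705 + 2276.141 + 6214.821 = 12616.67 mg

12617 mg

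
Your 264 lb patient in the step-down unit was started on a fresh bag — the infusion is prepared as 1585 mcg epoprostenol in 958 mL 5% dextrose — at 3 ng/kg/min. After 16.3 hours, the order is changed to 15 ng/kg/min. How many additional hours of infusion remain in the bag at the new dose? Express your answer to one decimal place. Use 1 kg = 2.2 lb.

Initial rate:
Weight = 264 lb ÷ 2.2 lb/kg = 120 kg
Dose = 3 ng/kg/min × 120 kg = 360 ng/min
360 ng/min × 60 min/hr = 21600 ng/hr
Concentration = 1585 mcg ÷ 958 mL = 1.654489 mcg/mL = 1654.489 ng/mL
Rate = 21600 ng/hr ÷ 1654.489 ng/mL = 13.05539 mL/hr
Volume infused so far = 13.05539 mL/hr × 16.3 hr = 212.8029 mL
Volume remaining = 958 − 212.8029 = 745.1971 mL
New rate:
Dose = 15 ng/kg/min × 120 kg = 1800 ng/min
1800 ng/min × 60 min/hr = 108000 ng/hr
Rate = 108000 ng/hr ÷ 1654.489 ng/mL = 65.27697 mL/hr
Time remaining = 745.1971 mL ÷ 65.27697 mL/hr = 11.41593 hr

11.4 hours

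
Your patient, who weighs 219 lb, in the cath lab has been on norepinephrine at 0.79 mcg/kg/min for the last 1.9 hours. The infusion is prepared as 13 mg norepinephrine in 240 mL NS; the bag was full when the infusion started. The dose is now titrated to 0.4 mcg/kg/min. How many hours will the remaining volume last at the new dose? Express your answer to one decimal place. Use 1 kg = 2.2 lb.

Initial rate:
Weight = 219 lb ÷ 2.2 lb/kg = 99.54545 kg
Dose = 0.79 mcg/kg/min × 99.54545 kg = 78.64091 mcg/min
78.64091 mcg/min × 60 min/hr = 4718.455 mcg/hr
Concentration = 13 mg ÷ 240 mL = 0.05416667 mg/mL = 54.16667 mcg/mL
Rate = 4718.455 mcg/hr ÷ 54.16667 mcg/mL = 87.10993 mL/hr
Volume infused so far = 87.10993 mL/hr × 1.9 hr = 165.5089 mL
Volume remaining = 240 − 165.5089 = 74.49113 mL
New rate:
Dose = 0.4 mcg/kg/min × 99.54545 kg = 39.81818 mcg/min
39.81818 mcg/min × 60 min/hr = 2389.091 mcg/hr
Rate = 2389.091 mcg/hr ÷ 54.16667 mcg/mL = 44.10629 mL/hr
Time remaining = 74.49113 mL ÷ 44.10629 mL/hr = 1.6889 hr

1.7 hours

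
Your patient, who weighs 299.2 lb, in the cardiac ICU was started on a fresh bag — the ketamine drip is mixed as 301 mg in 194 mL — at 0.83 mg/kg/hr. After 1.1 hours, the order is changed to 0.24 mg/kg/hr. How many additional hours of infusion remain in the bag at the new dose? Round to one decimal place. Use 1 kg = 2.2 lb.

5.4 hours

Initial rate:
Weight = 299.2 lb ÷ 2.2 lb/kg = 136 kg
Dose = 0.83 mg/kg/hr × 136 kg = 112.88 mg/hr
Concentration = 301 mg ÷ 194 mL = 1.551546 mg/mL
Rate = 112.88 mg/hr ÷ 1.551546 mg/mL = 72.75322 mL/hr
Volume infused so far = 72.75322 mL/hr × 1.1 hr = 80.02854 mL
Volume remaining = 194 − 80.02854 = 113.9715 mL
New rate:
Dose = 0.24 mg/kg/hr × 136 kg = 32.64 mg/hr
Rate = 32.64 mg/hr ÷ 1.551546 mg/mL = 21.03708 mL/hr
Time remaining = 113.9715 mL ÷ 21.03708 mL/hr = 5.417647 hr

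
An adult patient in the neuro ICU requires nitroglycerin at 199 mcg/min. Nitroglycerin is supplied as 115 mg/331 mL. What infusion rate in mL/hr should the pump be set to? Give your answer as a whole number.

34 mL/hr

199 mcg/min × 60 min/hr = 11940 mcg/hr
Concentration = 115 mg ÷ 331 mL = 0.347432 mg/mL = 347.432 mcg/mL
Rate = 11940 mcg/hr ÷ 347.432 mcg/mL = 34.36643 mL/hr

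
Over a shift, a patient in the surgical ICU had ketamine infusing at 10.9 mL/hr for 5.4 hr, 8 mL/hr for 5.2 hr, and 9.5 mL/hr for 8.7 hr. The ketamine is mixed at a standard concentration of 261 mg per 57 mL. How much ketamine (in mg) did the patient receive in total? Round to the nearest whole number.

838 mg

Concentration = 261 mg ÷ 57 mL = 4.578947 mg/mL
Stage 1: 10.9 mL/hr × 5.4 hr = 58.86 mL → 58.86 mL × 4.578947 mg/mL = 269.5168 mg
Stage 2: 8 mL/hr × 5.2 hr = 41.6 mL → 41.6 mL × 4.578947 mg/mL = 190.4842 mg
Stage 3: 9.5 mL/hr × 8.7 hr = 82.65 mL → 82.65 mL × 4.578947 mg/mL = 378.45 mg
Total = 269.5168 + 190.4842 + 378.45 = 838.4511 mg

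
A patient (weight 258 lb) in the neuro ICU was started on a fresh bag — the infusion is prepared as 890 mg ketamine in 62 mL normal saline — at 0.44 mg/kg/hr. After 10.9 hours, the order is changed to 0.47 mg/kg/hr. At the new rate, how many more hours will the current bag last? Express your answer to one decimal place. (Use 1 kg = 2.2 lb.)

Initial rate:
Weight = 258 lb ÷ 2.2 lb/kg = 117.2727 kg
Dose = 0.44 mg/kg/hr × 117.2727 kg = 51.6 mg/hr
Concentration = 890 mg ÷ 62 mL = 14.35484 mg/mL
Rate = 51.6 mg/hr ÷ 14.35484 mg/mL = 3.594607 mL/hr
Volume infused so far = 3.594607 mL/hr × 10.9 hr = 39.18121 mL
Volume remaining = 62 − 39.18121 = 22.81879 mL
New rate:
Dose = 0.47 mg/kg/hr × 117.2727 kg = 55.11818 mg/hr
Rate = 55.11818 mg/hr ÷ 14.35484 mg/mL = 3.839694 mL/hr
Time remaining = 22.81879 mL ÷ 3.839694 mL/hr = 5.942867 hr

5.9 hours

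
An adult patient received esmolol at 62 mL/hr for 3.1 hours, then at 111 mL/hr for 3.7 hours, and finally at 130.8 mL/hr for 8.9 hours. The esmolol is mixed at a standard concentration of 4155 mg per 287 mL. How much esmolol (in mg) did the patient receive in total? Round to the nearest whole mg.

Concentration = 4155 mg ÷ 287 mL = 14.47735 mg/mL
Stage 1: 62 mL/hr × 3.1 hr = 192.2 mL → 192.2 mL × 14.47735 mg/mL = 2782.547 mg
Stage 2: 111 mL/hr × 3.7 hr = 410.7 mL → 410.7 mL × 14.47735 mg/mL = 5945.848 mg
Stage 3: 130.8 mL/hr × 8.9 hr = 1164.12 mL → 1164.12 mL × 14.47735 mg/mL = 16853.37 mg
Total = 2782.547 + 5945.848 + 16853.37 = 25581.77 mg

25582 mg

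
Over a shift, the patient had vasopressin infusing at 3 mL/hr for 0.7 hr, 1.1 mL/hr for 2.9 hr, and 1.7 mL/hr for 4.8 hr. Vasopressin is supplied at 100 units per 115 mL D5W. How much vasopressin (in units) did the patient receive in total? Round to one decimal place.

Concentration = 100 units ÷ 115 mL = 0.8695652 units/mL
Stage 1: 3 mL/hr × 0.7 hr = 2.1 mL → 2.1 mL × 0.8695652 units/mL = 1.826087 units
Stage 2: 1.1 mL/hr × 2.9 hr = 3.19 mL → 3.19 mL × 0.8695652 units/mL = 2.773913 units
Stage 3: 1.7 mL/hr × 4.8 hr = 8.16 mL → 8.16 mL × 0.8695652 units/mL = 7.095652 units
Total = 1.826087 + 2.773913 + 7.095652 = 11.69565 units

11.7 units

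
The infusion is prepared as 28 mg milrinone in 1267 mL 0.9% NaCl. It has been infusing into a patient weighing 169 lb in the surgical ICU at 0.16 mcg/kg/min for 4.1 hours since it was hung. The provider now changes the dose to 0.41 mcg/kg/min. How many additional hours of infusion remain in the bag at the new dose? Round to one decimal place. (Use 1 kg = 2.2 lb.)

13.2 hours

Initial rate:
Weight = 169 lb ÷ 2.2 lb/kg = 76.81818 kg
Dose = 0.16 mcg/kg/min × 76.81818 kg = 12.29091 mcg/min
12.29091 mcg/min × 60 min/hr = 737.4545 mcg/hr
Concentration = 28 mg ÷ 1267 mL = 0.02209945 mg/mL = 22.09945 mcg/mL
Rate = 737.4545 mcg/hr ÷ 22.09945 mcg/mL = 33.36982 mL/hr
Volume infused so far = 33.36982 mL/hr × 4.1 hr = 136.8163 mL
Volume remaining = 1267 − 136.8163 = 1130.184 mL
New rate:
Dose = 0.41 mcg/kg/min × 76.81818 kg = 31.49545 mcg/min
31.49545 mcg/min × 60 min/hr = 1889.727 mcg/hr
Rate = 1889.727 mcg/hr ÷ 22.09945 mcg/mL = 85.51016 mL/hr
Time remaining = 1130.184 mL ÷ 85.51016 mL/hr = 13.21695 hr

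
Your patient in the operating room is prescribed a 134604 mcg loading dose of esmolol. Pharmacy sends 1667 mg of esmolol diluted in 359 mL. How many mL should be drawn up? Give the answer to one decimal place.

Concentration = 1667 mg ÷ 359 mL = 4.643454 mg/mL = 4643.454 mcg/mL
Volume = 134604 mcg ÷ 4643.454 mcg/mL = 28.9879 mL

29.0 mL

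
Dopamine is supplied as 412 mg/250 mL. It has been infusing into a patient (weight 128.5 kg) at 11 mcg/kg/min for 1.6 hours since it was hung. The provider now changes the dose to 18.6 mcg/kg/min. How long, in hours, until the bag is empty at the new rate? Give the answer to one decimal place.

1.9 hours

Initial rate:
Dose = 11 mcg/kg/min × 128.5 kg = 1413.5 mcg/min
1413.5 mcg/min × 60 min/hr = 84810 mcg/hr
Concentration = 412 mg ÷ 250 mL = 1.648 mg/mL = 1648 mcg/mL
Rate = 84810 mcg/hr ÷ 1648 mcg/mL = 51.46238 mL/hr
Volume infused so far = 51.46238 mL/hr × 1.6 hr = 82.33981 mL
Volume remaining = 250 − 82.33981 = 167.6602 mL
New rate:
Dose = 18.6 mcg/kg/min × 128.5 kg = 2390.1 mcg/min
2390.1 mcg/min × 60 min/hr = 143406 mcg/hr
Rate = 143406 mcg/hr ÷ 1648 mcg/mL = 87.0182 mL/hr
Time remaining = 167.6602 mL ÷ 87.0182 mL/hr = 1.926726 hr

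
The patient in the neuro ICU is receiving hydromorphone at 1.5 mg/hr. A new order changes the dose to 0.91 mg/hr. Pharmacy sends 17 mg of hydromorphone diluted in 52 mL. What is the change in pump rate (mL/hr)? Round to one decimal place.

1.8 mL/hr

At the current dose:
Concentration = 17 mg ÷ 52 mL = 0.3269231 mg/mL
Rate = 1.5 mg/hr ÷ 0.3269231 mg/mL = 4.588235 mL/hr
At the new dose:
Rate = 0.91 mg/hr ÷ 0.3269231 mg/mL = 2.783529 mL/hr
Change = 2.783529 − 4.588235 = -1.804706 mL/hr → 1.804706 mL/hr decrease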